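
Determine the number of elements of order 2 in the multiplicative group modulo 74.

1

φ(74) = φ(2)·φ(37) = 1·36 = 36 = 2^2 · 3^2.
Since (Z/74Z)^× is cyclic of order 36, the number of elements of order d is φ(d) when d | 36 and 0 otherwise.
2 | 36, and φ(2) = 2 − 1 = 1.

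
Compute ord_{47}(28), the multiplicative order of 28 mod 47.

23

The order of 28 must divide φ(47) = 47 − 1 = 46 = 2 · 23.
Divisors of 46: 1, 2, 23, 46.
Compute 28^d (mod 47) for the divisors d until we hit 1:
28^1 ≡ 28 (mod 47)
28^2 ≡ 32 (mod 47)
28^23 ≡ 1 (mod 47) ✓
Therefore the multiplicative order of 28 modulo 47 is 23.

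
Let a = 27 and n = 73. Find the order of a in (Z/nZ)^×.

The order of 27 must divide φ(73) = 73 − 1 = 72 = 2^3 · 3^2.
Divisors of 72: 1, 2, 3, 4, 6, 8, 9, 12, 18, 24, 36, 72.
Test each divisor d:
27^1 ≡ 27 (mod 73)
27^2 ≡ 72 (mod 73)
27^3 ≡ 46 (mod 73)
27^4 ≡ 1 (mod 73) ✓
Hence ord(27) = 4.

4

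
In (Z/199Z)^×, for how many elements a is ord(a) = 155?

0

φ(199) = 199 − 1 = 198 = 2 · 3^2 · 11.
Since (Z/199Z)^× is cyclic of order 198, the number of elements of order d is φ(d) when d | 198 and 0 otherwise.
155 does not divide 198, so no element of (Z/199Z)^× has order 155.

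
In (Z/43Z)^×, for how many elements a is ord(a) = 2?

φ(43) = 43 − 1 = 42 = 2 · 3 · 7.
(Z/43Z)^× is cyclic (|G| = 42); a cyclic group of order m has exactly φ(d) elements of each order d | m, and none otherwise.
2 | 42, and φ(2) = 2 − 1 = 1.

1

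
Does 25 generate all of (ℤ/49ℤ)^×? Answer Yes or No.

φ(49) = φ(7^2) = 7·(7−1) = 42 = 2 · 3 · 7.
25 is a primitive root mod 49 iff 25^(φ(49)/q) ≢ 1 for every prime q | φ(49), i.e. q ∈ {2, 3, 7}.
25^21 ≡ 1 (mod 49)  [q = 2: ≡ 1 ✗]
25^14 ≡ 30 (mod 49)  [q = 3: ≢ 1 ✓]
25^6 ≡ 36 (mod 49)  [q = 7: ≢ 1 ✓]
Since 25^21 ≡ 1, the order of 25 divides 21 < 42, so 25 is not a primitive root.

No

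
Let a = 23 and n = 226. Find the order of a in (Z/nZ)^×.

112

Since 23 ∈ (Z/226Z)^×, its order divides φ(226) = φ(2)·φ(113) = 1·112 = 112 = 2^4 · 7.
Divisors of 112: 1, 2, 4, 7, 8, 14, 16, 28, 56, 112.
Check 23^d mod 226 for each divisor in increasing order:
23^1 ≡ 23 (mod 226)
23^2 ≡ 77 (mod 226)
23^4 ≡ 53 (mod 226)
23^7 ≡ 73 (mod 226)
23^8 ≡ 97 (mod 226)
23^14 ≡ 131 (mod 226)
23^16 ≡ 143 (mod 226)
23^28 ≡ 211 (mod 226)
23^56 ≡ 225 (mod 226)
23^112 ≡ 1 (mod 226) ✓
So ord_226(23) = 112.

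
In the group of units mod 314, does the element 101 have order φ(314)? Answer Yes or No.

φ(314) = φ(2)·φ(157) = 1·156 = 156 = 2^2 · 3 · 13.
101 is a primitive root mod 314 iff 101^(φ(314)/q) ≢ 1 for every prime q | φ(314), i.e. q ∈ {2, 3, 13}.
101^78 ≡ 1 (mod 314)  [q = 2: ≡ 1 ✗]
101^52 ≡ 1 (mod 314)  [q = 3: ≡ 1 ✗]
101^12 ≡ 171 (mod 314)  [q = 13: ≢ 1 ✓]
The check at q = 2 fails, so 101 generates a proper subgroup.

No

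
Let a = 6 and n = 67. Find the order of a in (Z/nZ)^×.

33

Since 6 ∈ (Z/67Z)^×, its order divides φ(67) = 67 − 1 = 66 = 2 · 3 · 11.
Divisors of 66: 1, 2, 3, 6, 11, 22, 33, 66.
Test each divisor d:
6^1 ≡ 6 (mod 67)
6^2 ≡ 36 (mod 67)
6^3 ≡ 15 (mod 67)
6^6 ≡ 24 (mod 67)
6^11 ≡ 29 (mod 67)
6^22 ≡ 37 (mod 67)
6^33 ≡ 1 (mod 67) ✓
Therefore the multiplicative order of 6 modulo 67 is 33.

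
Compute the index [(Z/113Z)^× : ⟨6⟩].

1

ord(6) | φ(113) = 113 − 1 = 112 = 2^4 · 7.
Divisors of 112: 1, 2, 4, 7, 8, 14, 16, 28, 56, 112.
Compute 6^d (mod 113) for the divisors d until we hit 1:
6^1 ≡ 6 (mod 113)
6^2 ≡ 36 (mod 113)
6^4 ≡ 53 (mod 113)
6^7 ≡ 35 (mod 113)
6^8 ≡ 97 (mod 113)
6^14 ≡ 95 (mod 113)
6^16 ≡ 30 (mod 113)
6^28 ≡ 98 (mod 113)
6^56 ≡ 112 (mod 113)
6^112 ≡ 1 (mod 113) ✓
So ord_113(6) = 112, hence |⟨6⟩| = 112.
The index is φ(113) / ord(6) = 112 / 112 = 1.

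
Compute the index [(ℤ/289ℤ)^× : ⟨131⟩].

ord(131) | φ(289) = φ(17^2) = 17·(17−1) = 272 = 2^4 · 17.
Divisors of 272: 1, 2, 4, 8, 16, 17, 34, 68, 136, 272.
Test each divisor d:
131^1 ≡ 131 (mod 289)
131^2 ≡ 110 (mod 289)
131^4 ≡ 251 (mod 289)
131^8 ≡ 288 (mod 289)
131^16 ≡ 1 (mod 289) ✓
So ord_289(131) = 16, hence |⟨131⟩| = 16.
The index is φ(289) / ord(131) = 272 / 16 = 17.

17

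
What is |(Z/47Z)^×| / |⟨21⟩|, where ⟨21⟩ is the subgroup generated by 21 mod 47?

Since 21 ∈ (Z/47Z)^×, its order divides φ(47) = 47 − 1 = 46 = 2 · 23.
Divisors of 46: 1, 2, 23, 46.
Evaluate successive powers at the divisors of 46:
21^1 ≡ 21 (mod 47)
21^2 ≡ 18 (mod 47)
21^23 ≡ 1 (mod 47) ✓
Thus |⟨21⟩| = ord(21) = 23.
Index = |(Z/47Z)^×| / |⟨21⟩| = 46 / 23 = 2.

2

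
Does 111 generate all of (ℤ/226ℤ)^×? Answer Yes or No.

No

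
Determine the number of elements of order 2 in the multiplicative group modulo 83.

1

φ(83) = 83 − 1 = 82 = 2 · 41.
(Z/83Z)^× is cyclic (|G| = 82); a cyclic group of order m has exactly φ(d) elements of each order d | m, and none otherwise.
2 | 82, and φ(2) = 2 − 1 = 1.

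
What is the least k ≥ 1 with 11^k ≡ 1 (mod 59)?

58

By Lagrange's theorem, ord_59(11) divides φ(59) = 59 − 1 = 58 = 2 · 29.
Divisors of 58: 1, 2, 29, 58.
Check 11^d mod 59 for each divisor in increasing order:
11^1 ≡ 11 (mod 59)
11^2 ≡ 3 (mod 59)
11^29 ≡ 58 (mod 59)
11^58 ≡ 1 (mod 59) ✓
The smallest such exponent is 58, so the order of 11 is 58.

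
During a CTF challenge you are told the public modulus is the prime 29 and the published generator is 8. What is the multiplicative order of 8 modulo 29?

Since 8 ∈ (Z/29Z)^×, its order divides φ(29) = 29 − 1 = 28 = 2^2 · 7.
Divisors of 28: 1, 2, 4, 7, 14, 28.
Evaluate successive powers at the divisors of 28:
8^1 ≡ 8 (mod 29)
8^2 ≡ 6 (mod 29)
8^4 ≡ 7 (mod 29)
8^7 ≡ 17 (mod 29)
8^14 ≡ 28 (mod 29)
8^28 ≡ 1 (mod 29) ✓
The smallest such exponent is 28, so the order of 8 is 28.

28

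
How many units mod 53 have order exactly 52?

φ(53) = 53 − 1 = 52 = 2^2 · 13.
Since (Z/53Z)^× is cyclic of order 52, the number of elements of order d is φ(d) when d | 52 and 0 otherwise.
52 = 2^2 · 13 divides 52, and φ(52) = 24.

24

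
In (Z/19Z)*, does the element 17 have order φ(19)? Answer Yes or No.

No

φ(19) = 19 − 1 = 18 = 2 · 3^2.
17 is a primitive root mod 19 iff 17^(φ(19)/q) ≢ 1 for every prime q | φ(19), i.e. q ∈ {2, 3}.
17^9 ≡ 1 (mod 19)  [q = 2: ≡ 1 ✗]
17^6 ≡ 7 (mod 19)  [q = 3: ≢ 1 ✓]
The check at q = 2 fails, so 17 generates a proper subgroup.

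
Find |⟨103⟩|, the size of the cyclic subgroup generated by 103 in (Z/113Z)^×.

The order of 103 must divide φ(113) = 113 − 1 = 112 = 2^4 · 7.
Divisors of 112: 1, 2, 4, 7, 8, 14, 16, 28, 56, 112.
Check 103^d mod 113 for each divisor in increasing order:
103^1 ≡ 103 (mod 113)
103^2 ≡ 100 (mod 113)
103^4 ≡ 56 (mod 113)
103^7 ≡ 48 (mod 113)
103^8 ≡ 85 (mod 113)
103^14 ≡ 44 (mod 113)
103^16 ≡ 106 (mod 113)
103^28 ≡ 15 (mod 113)
103^56 ≡ 112 (mod 113)
103^112 ≡ 1 (mod 113) ✓
The smallest such exponent is 112, so the order of 103 is 112.

112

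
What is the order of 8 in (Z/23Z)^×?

The order of 8 must divide φ(23) = 23 − 1 = 22 = 2 · 11.
Divisors of 22: 1, 2, 11, 22.
Check 8^d mod 23 for each divisor in increasing order:
8^1 ≡ 8 (mod 23)
8^2 ≡ 18 (mod 23)
8^11 ≡ 1 (mod 23) ✓
Therefore the multiplicative order of 8 modulo 23 is 11.

11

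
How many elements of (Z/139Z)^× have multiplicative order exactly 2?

1

φ(139) = 139 − 1 = 138 = 2 · 3 · 23.
In a cyclic group of order 138, there are φ(d) elements of order d for each divisor d of 138, and zero for non-divisors.
2 | 138, and φ(2) = 2 − 1 = 1.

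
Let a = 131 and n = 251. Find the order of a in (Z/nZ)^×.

By Lagrange's theorem, ord_251(131) divides φ(251) = 251 − 1 = 250 = 2 · 5^3.
Divisors of 250: 1, 2, 5, 10, 25, 50, 125, 250.
Test each divisor d:
131^1 ≡ 131
131^2 ≡ 93
131^5 ≡ 5
131^10 ≡ 25
131^25 ≡ 113
131^50 ≡ 219
131^125 ≡ 1
The smallest such exponent is 125, so the order of 131 is 125.

125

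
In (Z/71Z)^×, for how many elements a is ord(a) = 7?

6

φ(71) = 71 − 1 = 70 = 2 · 5 · 7.
Since (Z/71Z)^× is cyclic of order 70, the number of elements of order d is φ(d) when d | 70 and 0 otherwise.
7 | 70, and φ(7) = 7 − 1 = 6.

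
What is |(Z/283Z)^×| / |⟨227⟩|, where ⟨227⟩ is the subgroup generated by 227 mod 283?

By Lagrange's theorem, ord_283(227) divides φ(283) = 283 − 1 = 282 = 2 · 3 · 47.
Divisors of 282: 1, 2, 3, 6, 47, 94, 141, 282.
Test each divisor d:
227^1 ≡ 227 (mod 283)
227^2 ≡ 23 (mod 283)
227^3 ≡ 127 (mod 283)
227^6 ≡ 281 (mod 283)
227^47 ≡ 238 (mod 283)
227^94 ≡ 44 (mod 283)
227^141 ≡ 1 (mod 283) ✓
So ord_283(227) = 141, hence |⟨227⟩| = 141.
The index is φ(283) / ord(227) = 282 / 141 = 2.

2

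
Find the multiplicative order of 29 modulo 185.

The order of 29 must divide φ(185) = φ(5·37) = (5−1)·(37−1) = 4·36 = 144 = 2^4 · 3^2.
Divisors of 144: 1, 2, 3, 4, 6, 8, 9, 12, 16, 18, 24, 36, 48, 72, 144.
Check 29^d mod 185 for each divisor in increasing order:
29^1 ≡ 29 (mod 185)
29^2 ≡ 101 (mod 185)
29^3 ≡ 154 (mod 185)
29^4 ≡ 26 (mod 185)
29^6 ≡ 36 (mod 185)
29^8 ≡ 121 (mod 185)
29^9 ≡ 179 (mod 185)
29^12 ≡ 1 (mod 185) ✓
The smallest such exponent is 12, so the order of 29 is 12.

12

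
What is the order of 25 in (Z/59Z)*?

The order of 25 must divide φ(59) = 59 − 1 = 58 = 2 · 29.
Divisors of 58: 1, 2, 29, 58.
Check 25^d mod 59 for each divisor in increasing order:
25^1 ≡ 25 (mod 59)
25^2 ≡ 35 (mod 59)
25^29 ≡ 1 (mod 59) ✓
Hence ord(25) = 29.

29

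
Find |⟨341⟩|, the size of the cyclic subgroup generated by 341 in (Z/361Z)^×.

38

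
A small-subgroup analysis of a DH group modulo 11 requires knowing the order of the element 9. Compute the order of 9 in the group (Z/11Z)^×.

5

By Lagrange's theorem, ord_11(9) divides φ(11) = 11 − 1 = 10 = 2 · 5.
Divisors of 10: 1, 2, 5, 10.
Test each divisor d:
9^1 ≡ 9 (mod 11)
9^2 ≡ 4 (mod 11)
9^5 ≡ 1 (mod 11) ✓
The smallest such exponent is 5, so the order of 9 is 5.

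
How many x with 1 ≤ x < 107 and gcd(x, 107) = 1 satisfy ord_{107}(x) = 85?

0

φ(107) = 107 − 1 = 106 = 2 · 53.
Since (Z/107Z)^× is cyclic of order 106, the number of elements of order d is φ(d) when d | 106 and 0 otherwise.
85 does not divide 106, so no element of (Z/107Z)^× has order 85.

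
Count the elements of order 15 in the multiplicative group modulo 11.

0

φ(11) = 11 − 1 = 10 = 2 · 5.
(Z/11Z)^× is cyclic (|G| = 10); a cyclic group of order m has exactly φ(d) elements of each order d | m, and none otherwise.
15 does not divide 10, so no element of (Z/11Z)^× has order 15.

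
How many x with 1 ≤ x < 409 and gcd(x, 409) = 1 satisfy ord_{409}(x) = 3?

2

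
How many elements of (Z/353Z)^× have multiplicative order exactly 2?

1

φ(353) = 353 − 1 = 352 = 2^5 · 11.
(Z/353Z)^× is cyclic (|G| = 352); a cyclic group of order m has exactly φ(d) elements of each order d | m, and none otherwise.
2 | 352, and φ(2) = 2 − 1 = 1.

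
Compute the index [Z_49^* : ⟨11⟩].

2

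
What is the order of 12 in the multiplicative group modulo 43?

42

By Lagrange's theorem, ord_43(12) divides φ(43) = 43 − 1 = 42 = 2 · 3 · 7.
Divisors of 42: 1, 2, 3, 6, 7, 14, 21, 42.
Evaluate successive powers at the divisors of 42:
12^1 ≡ 12 (mod 43)
12^2 ≡ 15 (mod 43)
12^3 ≡ 8 (mod 43)
12^6 ≡ 21 (mod 43)
12^7 ≡ 37 (mod 43)
12^14 ≡ 36 (mod 43)
12^21 ≡ 42 (mod 43)
12^42 ≡ 1 (mod 43) ✓
So ord_43(12) = 42.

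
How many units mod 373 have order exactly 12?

φ(373) = 373 − 1 = 372 = 2^2 · 3 · 31.
(Z/373Z)^× is cyclic (|G| = 372); a cyclic group of order m has exactly φ(d) elements of each order d | m, and none otherwise.
12 = 2^2 · 3 divides 372, and φ(12) = 4.

4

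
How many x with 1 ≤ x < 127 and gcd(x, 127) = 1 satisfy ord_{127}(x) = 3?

φ(127) = 127 − 1 = 126 = 2 · 3^2 · 7.
(Z/127Z)^× is cyclic (|G| = 126); a cyclic group of order m has exactly φ(d) elements of each order d | m, and none otherwise.
3 | 126, and φ(3) = 3 − 1 = 2.

2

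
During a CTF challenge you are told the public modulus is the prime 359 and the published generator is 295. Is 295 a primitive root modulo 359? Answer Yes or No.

Yes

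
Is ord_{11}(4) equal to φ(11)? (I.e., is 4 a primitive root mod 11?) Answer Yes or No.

No

φ(11) = 11 − 1 = 10 = 2 · 5.
Test 4^(10/q) mod 11 for each prime factor q of 10:
4^5 ≡ 1 (mod 11)  [q = 2: ≡ 1 ✗]
4^2 ≡ 5 (mod 11)  [q = 5: ≢ 1 ✓]
Since 4^5 ≡ 1, the order of 4 divides 5 < 10, so 4 is not a primitive root.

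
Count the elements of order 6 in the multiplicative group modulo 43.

2

φ(43) = 43 − 1 = 42 = 2 · 3 · 7.
(Z/43Z)^× is cyclic (|G| = 42); a cyclic group of order m has exactly φ(d) elements of each order d | m, and none otherwise.
6 = 2 · 3 divides 42, and φ(6) = 2.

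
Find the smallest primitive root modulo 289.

3

φ(289) = φ(17^2) = 17·(17−1) = 272 = 2^4 · 17.
Test candidates g = 2, 3, … against the prime factors q ∈ {2, 17} of φ(289): g is a generator iff g^(272/q) ≢ 1 for every such q.
g = 2: 2^136 ≡ 1 — hits 1, so not a primitive root.
g = 3: 3^136 ≡ 288; 3^16 ≡ 171 — none is 1, so 3 is a primitive root.
So 3 is the smallest generator of (Z/289Z)^×.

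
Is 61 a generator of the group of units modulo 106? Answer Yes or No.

Yes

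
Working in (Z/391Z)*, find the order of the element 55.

By Lagrange's theorem, ord_391(55) divides φ(391) = φ(17·23) = (17−1)·(23−1) = 16·22 = 352 = 2^5 · 11.
Divisors of 352: 1, 2, 4, 8, 11, 16, 22, 32, 44, 88, 176, 352.
Compute 55^d (mod 391) for the divisors d until we hit 1:
55^1 ≡ 55 (mod 391)
55^2 ≡ 288 (mod 391)
55^4 ≡ 52 (mod 391)
55^8 ≡ 358 (mod 391)
55^11 ≡ 47 (mod 391)
55^16 ≡ 307 (mod 391)
55^22 ≡ 254 (mod 391)
55^32 ≡ 18 (mod 391)
55^44 ≡ 1 (mod 391) ✓
Therefore the multiplicative order of 55 modulo 391 is 44.

44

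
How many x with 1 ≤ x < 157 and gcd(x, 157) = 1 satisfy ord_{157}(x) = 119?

0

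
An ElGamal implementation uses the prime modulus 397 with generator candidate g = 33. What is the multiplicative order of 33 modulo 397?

198

ord(33) | φ(397) = 397 − 1 = 396 = 2^2 · 3^2 · 11.
Divisors of 396: 1, 2, 3, 4, 6, 9, 11, 12, 18, 22, 33, 36, 44, 66, 99, 132, 198, 396.
Check 33^d mod 397 for each divisor in increasing order:
33^1 ≡ 33 (mod 397)
33^2 ≡ 295 (mod 397)
33^3 ≡ 207 (mod 397)
33^4 ≡ 82 (mod 397)
33^6 ≡ 370 (mod 397)
33^9 ≡ 366 (mod 397)
33^11 ≡ 383 (mod 397)
33^12 ≡ 332 (mod 397)
33^18 ≡ 167 (mod 397)
33^22 ≡ 196 (mod 397)
33^33 ≡ 35 (mod 397)
33^36 ≡ 99 (mod 397)
33^44 ≡ 304 (mod 397)
33^66 ≡ 34 (mod 397)
33^99 ≡ 396 (mod 397)
33^132 ≡ 362 (mod 397)
33^198 ≡ 1 (mod 397) ✓
The smallest such exponent is 198, so the order of 33 is 198.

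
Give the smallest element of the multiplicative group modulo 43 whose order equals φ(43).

3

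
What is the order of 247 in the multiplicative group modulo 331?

By Lagrange's theorem, ord_331(247) divides φ(331) = 331 − 1 = 330 = 2 · 3 · 5 · 11.
Divisors of 330: 1, 2, 3, 5, 6, 10, 11, 15, 22, 30, 33, 55, 66, 110, 165, 330.
Test each divisor d:
247^1 ≡ 247 (mod 331)
247^2 ≡ 105 (mod 331)
247^3 ≡ 117 (mod 331)
247^5 ≡ 38 (mod 331)
247^6 ≡ 118 (mod 331)
247^10 ≡ 120 (mod 331)
247^11 ≡ 181 (mod 331)
247^15 ≡ 257 (mod 331)
247^22 ≡ 323 (mod 331)
247^30 ≡ 180 (mod 331)
247^33 ≡ 207 (mod 331)
247^55 ≡ 330 (mod 331)
247^66 ≡ 150 (mod 331)
247^110 ≡ 1 (mod 331) ✓
Hence ord(247) = 110.

110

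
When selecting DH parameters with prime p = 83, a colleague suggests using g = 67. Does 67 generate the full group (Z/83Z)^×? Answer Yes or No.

φ(83) = 83 − 1 = 82 = 2 · 41.
It suffices to check that the order of 67 is not a proper divisor of 82: compute 67^(82/q) for q ∈ {2, 41}.
67^41 ≡ 82 (mod 83)  [q = 2: ≢ 1 ✓]
67^2 ≡ 7 (mod 83)  [q = 41: ≢ 1 ✓]
All checks pass, so 67 has order 82 and is a primitive root modulo 83.

Yes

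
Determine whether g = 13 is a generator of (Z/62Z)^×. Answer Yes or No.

Yes

φ(62) = φ(2)·φ(31) = 1·30 = 30 = 2 · 3 · 5.
An element g generates (Z/62Z)^× iff g^(30/q) ≢ 1 (mod 62) for each prime q ∈ {2, 3, 5}.
13^15 ≡ 61 (mod 62)  [q = 2: ≢ 1 ✓]
13^10 ≡ 5 (mod 62)  [q = 3: ≢ 1 ✓]
13^6 ≡ 47 (mod 62)  [q = 5: ≢ 1 ✓]
All checks pass, so 13 has order 30 and is a primitive root modulo 62.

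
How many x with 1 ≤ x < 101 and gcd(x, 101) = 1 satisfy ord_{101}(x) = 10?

4

φ(101) = 101 − 1 = 100 = 2^2 · 5^2.
(Z/101Z)^× is cyclic (|G| = 100); a cyclic group of order m has exactly φ(d) elements of each order d | m, and none otherwise.
10 = 2 · 5 divides 100, and φ(10) = 4.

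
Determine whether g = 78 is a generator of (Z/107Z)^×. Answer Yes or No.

Yes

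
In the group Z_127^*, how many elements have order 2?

φ(127) = 127 − 1 = 126 = 2 · 3^2 · 7.
In a cyclic group of order 126, there are φ(d) elements of order d for each divisor d of 126, and zero for non-divisors.
2 | 126, and φ(2) = 2 − 1 = 1.

1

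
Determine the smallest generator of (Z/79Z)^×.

3

φ(79) = 79 − 1 = 78 = 2 · 3 · 13.
Test candidates g = 2, 3, … against the prime factors q ∈ {2, 3, 13} of φ(79): g is a generator iff g^(78/q) ≢ 1 for every such q.
g = 2: 2^39 ≡ 1 — hits 1, so not a primitive root.
g = 3: 3^39 ≡ 78; 3^26 ≡ 23; 3^6 ≡ 18 — none is 1, so 3 is a primitive root.
So 3 is the smallest generator of (Z/79Z)^×.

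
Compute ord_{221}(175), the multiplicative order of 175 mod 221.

The order of 175 must divide φ(221) = φ(13·17) = (13−1)·(17−1) = 12·16 = 192 = 2^6 · 3.
Divisors of 192: 1, 2, 3, 4, 6, 8, 12, 16, 24, 32, 48, 64, 96, 192.
Check 175^d mod 221 for each divisor in increasing order:
175^1 ≡ 175 (mod 221)
175^2 ≡ 127 (mod 221)
175^3 ≡ 125 (mod 221)
175^4 ≡ 217 (mod 221)
175^6 ≡ 155 (mod 221)
175^8 ≡ 16 (mod 221)
175^12 ≡ 157 (mod 221)
175^16 ≡ 35 (mod 221)
175^24 ≡ 118 (mod 221)
175^32 ≡ 120 (mod 221)
175^48 ≡ 1 (mod 221) ✓
So ord_221(175) = 48.

48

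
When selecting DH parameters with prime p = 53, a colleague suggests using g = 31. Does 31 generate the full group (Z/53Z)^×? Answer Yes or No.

Yes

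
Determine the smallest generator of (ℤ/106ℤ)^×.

3

φ(106) = φ(2)·φ(53) = 1·52 = 52 = 2^2 · 13.
g is a primitive root iff g^(52/q) ≢ 1 (mod 106) for each prime q ∈ {2, 13}.
g = 2: gcd(2, 106) = 2 > 1, not a unit — skip.
g = 3: 3^26 ≡ 105; 3^4 ≡ 81 — none is 1, so 3 is a primitive root.
So 3 is the smallest generator of (Z/106Z)^×.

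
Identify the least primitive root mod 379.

2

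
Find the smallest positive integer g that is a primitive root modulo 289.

3

φ(289) = φ(17^2) = 17·(17−1) = 272 = 2^4 · 17.
g is a primitive root iff g^(272/q) ≢ 1 (mod 289) for each prime q ∈ {2, 17}.
g = 2: 2^136 ≡ 1 — hits 1, so not a primitive root.
g = 3: 3^136 ≡ 288; 3^16 ≡ 171 — none is 1, so 3 is a primitive root.
Hence the least primitive root of 289 is 3.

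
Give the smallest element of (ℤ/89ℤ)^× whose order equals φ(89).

3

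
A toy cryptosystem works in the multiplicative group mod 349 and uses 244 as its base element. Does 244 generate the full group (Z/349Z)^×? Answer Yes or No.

Yes

φ(349) = 349 − 1 = 348 = 2^2 · 3 · 29.
An element g generates (Z/349Z)^× iff g^(348/q) ≢ 1 (mod 349) for each prime q ∈ {2, 3, 29}.
244^174 ≡ 348 (mod 349)  [q = 2: ≢ 1 ✓]
244^116 ≡ 122 (mod 349)  [q = 3: ≢ 1 ✓]
244^12 ≡ 257 (mod 349)  [q = 29: ≢ 1 ✓]
All checks pass, so 244 has order 348 and is a primitive root modulo 349.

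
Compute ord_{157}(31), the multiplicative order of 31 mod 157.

The order of 31 must divide φ(157) = 157 − 1 = 156 = 2^2 · 3 · 13.
Divisors of 156: 1, 2, 3, 4, 6, 12, 13, 26, 39, 52, 78, 156.
Test each divisor d:
31^1 ≡ 31 (mod 157)
31^2 ≡ 19 (mod 157)
31^3 ≡ 118 (mod 157)
31^4 ≡ 47 (mod 157)
31^6 ≡ 108 (mod 157)
31^12 ≡ 46 (mod 157)
31^13 ≡ 13 (mod 157)
31^26 ≡ 12 (mod 157)
31^39 ≡ 156 (mod 157)
31^52 ≡ 144 (mod 157)
31^78 ≡ 1 (mod 157) ✓
The smallest such exponent is 78, so the order of 31 is 78.

78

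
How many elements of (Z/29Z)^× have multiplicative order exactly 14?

φ(29) = 29 − 1 = 28 = 2^2 · 7.
(Z/29Z)^× is cyclic (|G| = 28); a cyclic group of order m has exactly φ(d) elements of each order d | m, and none otherwise.
14 = 2 · 7 divides 28, and φ(14) = 6.

6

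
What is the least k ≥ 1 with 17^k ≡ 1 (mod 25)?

20

The order of 17 must divide φ(25) = φ(5^2) = 5·(5−1) = 20 = 2^2 · 5.
Divisors of 20: 1, 2, 4, 5, 10, 20.
Compute 17^d (mod 25) for the divisors d until we hit 1:
17^1 ≡ 17 (mod 25)
17^2 ≡ 14 (mod 25)
17^4 ≡ 21 (mod 25)
17^5 ≡ 7 (mod 25)
17^10 ≡ 24 (mod 25)
17^20 ≡ 1 (mod 25) ✓
So ord_25(17) = 20.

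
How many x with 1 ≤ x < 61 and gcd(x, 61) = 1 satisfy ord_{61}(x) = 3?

2

φ(61) = 61 − 1 = 60 = 2^2 · 3 · 5.
(Z/61Z)^× is cyclic (|G| = 60); a cyclic group of order m has exactly φ(d) elements of each order d | m, and none otherwise.
3 | 60, and φ(3) = 3 − 1 = 2.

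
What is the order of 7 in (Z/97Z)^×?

96

By Lagrange's theorem, ord_97(7) divides φ(97) = 97 − 1 = 96 = 2^5 · 3.
Divisors of 96: 1, 2, 3, 4, 6, 8, 12, 16, 24, 32, 48, 96.
Check 7^d mod 97 for each divisor in increasing order:
7^1 ≡ 7 (mod 97)
7^2 ≡ 49 (mod 97)
7^3 ≡ 52 (mod 97)
7^4 ≡ 73 (mod 97)
7^6 ≡ 85 (mod 97)
7^8 ≡ 91 (mod 97)
7^12 ≡ 47 (mod 97)
7^16 ≡ 36 (mod 97)
7^24 ≡ 75 (mod 97)
7^32 ≡ 35 (mod 97)
7^48 ≡ 96 (mod 97)
7^96 ≡ 1 (mod 97) ✓
Hence ord(7) = 96.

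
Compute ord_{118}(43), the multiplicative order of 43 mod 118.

Since 43 ∈ (Z/118Z)^×, its order divides φ(118) = φ(2)·φ(59) = 1·58 = 58 = 2 · 29.
Divisors of 58: 1, 2, 29, 58.
Check 43^d mod 118 for each divisor in increasing order:
43^1 ≡ 43 (mod 118)
43^2 ≡ 79 (mod 118)
43^29 ≡ 117 (mod 118)
43^58 ≡ 1 (mod 118) ✓
The smallest such exponent is 58, so the order of 43 is 58.

58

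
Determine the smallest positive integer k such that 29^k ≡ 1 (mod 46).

By Lagrange's theorem, ord_46(29) divides φ(46) = φ(2)·φ(23) = 1·22 = 22 = 2 · 11.
Divisors of 22: 1, 2, 11, 22.
Test each divisor d:
29^1 ≡ 29 (mod 46)
29^2 ≡ 13 (mod 46)
29^11 ≡ 1 (mod 46) ✓
The smallest such exponent is 11, so the order of 29 is 11.

11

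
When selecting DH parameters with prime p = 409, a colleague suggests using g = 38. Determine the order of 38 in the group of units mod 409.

The order of 38 must divide φ(409) = 409 − 1 = 408 = 2^3 · 3 · 17.
Divisors of 408: 1, 2, 3, 4, 6, 8, 12, 17, 24, 34, 51, 68, 102, 136, 204, 408.
Evaluate successive powers at the divisors of 408:
38^1 ≡ 38
38^2 ≡ 217
38^3 ≡ 66
38^4 ≡ 54
38^6 ≡ 266
38^8 ≡ 53
38^12 ≡ 408
38^17 ≡ 402
38^24 ≡ 1
So ord_409(38) = 24.

24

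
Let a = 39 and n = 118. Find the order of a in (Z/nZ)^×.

58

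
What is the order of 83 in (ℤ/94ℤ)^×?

23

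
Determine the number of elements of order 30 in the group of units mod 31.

8

φ(31) = 31 − 1 = 30 = 2 · 3 · 5.
In a cyclic group of order 30, there are φ(d) elements of order d for each divisor d of 30, and zero for non-divisors.
30 = 2 · 3 · 5 divides 30, and φ(30) = 8.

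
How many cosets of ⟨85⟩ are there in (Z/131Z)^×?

1

ord(85) | φ(131) = 131 − 1 = 130 = 2 · 5 · 13.
Divisors of 130: 1, 2, 5, 10, 13, 26, 65, 130.
Evaluate successive powers at the divisors of 130:
85^1 ≡ 85 (mod 131)
85^2 ≡ 20 (mod 131)
85^5 ≡ 71 (mod 131)
85^10 ≡ 63 (mod 131)
85^13 ≡ 73 (mod 131)
85^26 ≡ 89 (mod 131)
85^65 ≡ 130 (mod 131)
85^130 ≡ 1 (mod 131) ✓
Thus |⟨85⟩| = ord(85) = 130.
Index = |(Z/131Z)^×| / |⟨85⟩| = 130 / 130 = 1.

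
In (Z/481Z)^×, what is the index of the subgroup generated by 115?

12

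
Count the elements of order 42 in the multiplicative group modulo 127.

12

φ(127) = 127 − 1 = 126 = 2 · 3^2 · 7.
(Z/127Z)^× is cyclic (|G| = 126); a cyclic group of order m has exactly φ(d) elements of each order d | m, and none otherwise.
42 = 2 · 3 · 7 divides 126, and φ(42) = 12.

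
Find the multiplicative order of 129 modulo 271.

135

By Lagrange's theorem, ord_271(129) divides φ(271) = 271 − 1 = 270 = 2 · 3^3 · 5.
Divisors of 270: 1, 2, 3, 5, 6, 9, 10, 15, 18, 27, 30, 45, 54, 90, 135, 270.
Test each divisor d:
129^1 ≡ 129 (mod 271)
129^2 ≡ 110 (mod 271)
129^3 ≡ 98 (mod 271)
129^5 ≡ 211 (mod 271)
129^6 ≡ 119 (mod 271)
129^9 ≡ 9 (mod 271)
129^10 ≡ 77 (mod 271)
129^15 ≡ 258 (mod 271)
129^18 ≡ 81 (mod 271)
129^27 ≡ 187 (mod 271)
129^30 ≡ 169 (mod 271)
129^45 ≡ 242 (mod 271)
129^54 ≡ 10 (mod 271)
129^90 ≡ 28 (mod 271)
129^135 ≡ 1 (mod 271) ✓
Therefore the multiplicative order of 129 modulo 271 is 135.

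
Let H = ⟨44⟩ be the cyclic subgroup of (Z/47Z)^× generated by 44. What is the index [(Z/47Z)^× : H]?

1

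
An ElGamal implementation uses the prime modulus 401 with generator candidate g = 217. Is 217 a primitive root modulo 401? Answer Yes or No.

Yes

φ(401) = 401 − 1 = 400 = 2^4 · 5^2.
An element g generates (Z/401Z)^× iff g^(400/q) ≢ 1 (mod 401) for each prime q ∈ {2, 5}.
217^200 ≡ 400 (mod 401)  [q = 2: ≢ 1 ✓]
217^80 ≡ 39 (mod 401)  [q = 5: ≢ 1 ✓]
Every test exponent gives a nontrivial residue, hence 217 generates the full group.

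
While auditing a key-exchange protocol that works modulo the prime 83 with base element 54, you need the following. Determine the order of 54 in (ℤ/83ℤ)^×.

82

ord(54) | φ(83) = 83 − 1 = 82 = 2 · 41.
Divisors of 82: 1, 2, 41, 82.
Test each divisor d:
54^1 ≡ 54
54^2 ≡ 11
54^41 ≡ 82
54^82 ≡ 1
Therefore the multiplicative order of 54 modulo 83 is 82.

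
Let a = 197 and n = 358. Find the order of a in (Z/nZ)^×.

178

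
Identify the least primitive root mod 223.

3

φ(223) = 223 − 1 = 222 = 2 · 3 · 37.
g is a primitive root iff g^(222/q) ≢ 1 (mod 223) for each prime q ∈ {2, 3, 37}.
g = 2: 2^111 ≡ 1 — hits 1, so not a primitive root.
g = 3: 3^111 ≡ 222; 3^74 ≡ 183; 3^6 ≡ 60 — none is 1, so 3 is a primitive root.
Hence the least primitive root of 223 is 3.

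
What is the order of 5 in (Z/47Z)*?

46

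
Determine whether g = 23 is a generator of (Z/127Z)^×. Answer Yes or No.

Yes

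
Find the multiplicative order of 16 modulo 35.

3

Since 16 ∈ (Z/35Z)^×, its order divides φ(35) = φ(5·7) = (5−1)·(7−1) = 4·6 = 24 = 2^3 · 3.
Divisors of 24: 1, 2, 3, 4, 6, 8, 12, 24.
Check 16^d mod 35 for each divisor in increasing order:
16^1 ≡ 16
16^2 ≡ 11
16^3 ≡ 1
Hence ord(16) = 3.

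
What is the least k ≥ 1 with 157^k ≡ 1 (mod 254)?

The order of 157 must divide φ(254) = φ(2)·φ(127) = 1·126 = 126 = 2 · 3^2 · 7.
Divisors of 126: 1, 2, 3, 6, 7, 9, 14, 18, 21, 42, 63, 126.
Evaluate successive powers at the divisors of 126:
157^1 ≡ 157 (mod 254)
157^2 ≡ 11 (mod 254)
157^3 ≡ 203 (mod 254)
157^6 ≡ 61 (mod 254)
157^7 ≡ 179 (mod 254)
157^9 ≡ 191 (mod 254)
157^14 ≡ 37 (mod 254)
157^18 ≡ 159 (mod 254)
157^21 ≡ 19 (mod 254)
157^42 ≡ 107 (mod 254)
157^63 ≡ 1 (mod 254) ✓
The smallest such exponent is 63, so the order of 157 is 63.

63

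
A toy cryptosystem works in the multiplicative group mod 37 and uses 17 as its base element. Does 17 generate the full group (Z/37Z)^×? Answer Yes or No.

φ(37) = 37 − 1 = 36 = 2^2 · 3^2.
An element g generates (Z/37Z)^× iff g^(36/q) ≢ 1 (mod 37) for each prime q ∈ {2, 3}.
17^18 ≡ 36 (mod 37)  [q = 2: ≢ 1 ✓]
17^12 ≡ 26 (mod 37)  [q = 3: ≢ 1 ✓]
All checks pass, so 17 has order 36 and is a primitive root modulo 37.

Yes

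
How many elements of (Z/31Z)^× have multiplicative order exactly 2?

1

φ(31) = 31 − 1 = 30 = 2 · 3 · 5.
Since (Z/31Z)^× is cyclic of order 30, the number of elements of order d is φ(d) when d | 30 and 0 otherwise.
2 | 30, and φ(2) = 2 − 1 = 1.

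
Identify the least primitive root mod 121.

2

φ(121) = φ(11^2) = 11·(11−1) = 110 = 2 · 5 · 11.
g is a primitive root iff g^(110/q) ≢ 1 (mod 121) for each prime q ∈ {2, 5, 11}.
g = 2: 2^55 ≡ 120; 2^22 ≡ 81; 2^10 ≡ 56 — none is 1, so 2 is a primitive root.
Hence the least primitive root of 121 is 2.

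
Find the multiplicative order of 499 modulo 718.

358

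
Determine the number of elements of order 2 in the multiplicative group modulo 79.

1

φ(79) = 79 − 1 = 78 = 2 · 3 · 13.
(Z/79Z)^× is cyclic (|G| = 78); a cyclic group of order m has exactly φ(d) elements of each order d | m, and none otherwise.
2 | 78, and φ(2) = 2 − 1 = 1.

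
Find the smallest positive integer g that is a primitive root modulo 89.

3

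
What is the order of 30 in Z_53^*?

By Lagrange's theorem, ord_53(30) divides φ(53) = 53 − 1 = 52 = 2^2 · 13.
Divisors of 52: 1, 2, 4, 13, 26, 52.
Test each divisor d:
30^1 ≡ 30 (mod 53)
30^2 ≡ 52 (mod 53)
30^4 ≡ 1 (mod 53) ✓
So ord_53(30) = 4.

4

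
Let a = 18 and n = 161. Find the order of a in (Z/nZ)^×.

33

Since 18 ∈ (Z/161Z)^×, its order divides φ(161) = φ(7·23) = (7−1)·(23−1) = 6·22 = 132 = 2^2 · 3 · 11.
Divisors of 132: 1, 2, 3, 4, 6, 11, 12, 22, 33, 44, 66, 132.
Evaluate successive powers at the divisors of 132:
18^1 ≡ 18 (mod 161)
18^2 ≡ 2 (mod 161)
18^3 ≡ 36 (mod 161)
18^4 ≡ 4 (mod 161)
18^6 ≡ 8 (mod 161)
18^11 ≡ 93 (mod 161)
18^12 ≡ 64 (mod 161)
18^22 ≡ 116 (mod 161)
18^33 ≡ 1 (mod 161) ✓
Therefore the multiplicative order of 18 modulo 161 is 33.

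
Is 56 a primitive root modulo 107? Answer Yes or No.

No

φ(107) = 107 − 1 = 106 = 2 · 53.
An element g generates (Z/107Z)^× iff g^(106/q) ≢ 1 (mod 107) for each prime q ∈ {2, 53}.
56^53 ≡ 1 (mod 107)  [q = 2: ≡ 1 ✗]
56^2 ≡ 33 (mod 107)  [q = 53: ≢ 1 ✓]
56^53 ≡ 1 shows ord(56) | 53, strictly less than φ(107); not a primitive root.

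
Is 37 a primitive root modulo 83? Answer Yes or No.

φ(83) = 83 − 1 = 82 = 2 · 41.
37 is a primitive root mod 83 iff 37^(φ(83)/q) ≢ 1 for every prime q | φ(83), i.e. q ∈ {2, 41}.
37^41 ≡ 1 (mod 83)  [q = 2: ≡ 1 ✗]
37^2 ≡ 41 (mod 83)  [q = 41: ≢ 1 ✓]
37^41 ≡ 1 shows ord(37) | 41, strictly less than φ(83); not a primitive root.

No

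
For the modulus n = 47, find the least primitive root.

φ(47) = 47 − 1 = 46 = 2 · 23.
Test candidates g = 2, 3, … against the prime factors q ∈ {2, 23} of φ(47): g is a generator iff g^(46/q) ≢ 1 for every such q.
g = 2: 2^23 ≡ 1 — hits 1, so not a primitive root.
g = 3: 3^23 ≡ 1 — hits 1, so not a primitive root.
g = 4: 4^23 ≡ 1 — hits 1, so not a primitive root.
g = 5: 5^23 ≡ 46; 5^2 ≡ 25 — none is 1, so 5 is a primitive root.
So 5 is the smallest generator of (Z/47Z)^×.

5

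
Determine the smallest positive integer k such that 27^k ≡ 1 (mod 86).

14

By Lagrange's theorem, ord_86(27) divides φ(86) = φ(2)·φ(43) = 1·42 = 42 = 2 · 3 · 7.
Divisors of 42: 1, 2, 3, 6, 7, 14, 21, 42.
Evaluate successive powers at the divisors of 42:
27^1 ≡ 27
27^2 ≡ 41
27^3 ≡ 75
27^6 ≡ 35
27^7 ≡ 85
27^14 ≡ 1
The smallest such exponent is 14, so the order of 27 is 14.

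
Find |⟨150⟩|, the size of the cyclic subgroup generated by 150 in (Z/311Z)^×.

Since 150 ∈ (Z/311Z)^×, its order divides φ(311) = 311 − 1 = 310 = 2 · 5 · 31.
Divisors of 310: 1, 2, 5, 10, 31, 62, 155, 310.
Check 150^d mod 311 for each divisor in increasing order:
150^1 ≡ 150 (mod 311)
150^2 ≡ 108 (mod 311)
150^5 ≡ 225 (mod 311)
150^10 ≡ 243 (mod 311)
150^31 ≡ 216 (mod 311)
150^62 ≡ 6 (mod 311)
150^155 ≡ 1 (mod 311) ✓
Therefore the multiplicative order of 150 modulo 311 is 155.

155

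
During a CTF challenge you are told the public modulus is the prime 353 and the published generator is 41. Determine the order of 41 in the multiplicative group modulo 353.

176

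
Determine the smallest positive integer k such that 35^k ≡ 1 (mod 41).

40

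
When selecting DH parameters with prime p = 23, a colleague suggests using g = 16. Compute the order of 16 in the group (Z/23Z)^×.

11

The order of 16 must divide φ(23) = 23 − 1 = 22 = 2 · 11.
Divisors of 22: 1, 2, 11, 22.
Evaluate successive powers at the divisors of 22:
16^1 ≡ 16
16^2 ≡ 3
16^11 ≡ 1
The smallest such exponent is 11, so the order of 16 is 11.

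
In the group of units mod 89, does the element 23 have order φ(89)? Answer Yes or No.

φ(89) = 89 − 1 = 88 = 2^3 · 11.
23 is a primitive root mod 89 iff 23^(φ(89)/q) ≢ 1 for every prime q | φ(89), i.e. q ∈ {2, 11}.
23^44 ≡ 88 (mod 89)  [q = 2: ≢ 1 ✓]
23^8 ≡ 2 (mod 89)  [q = 11: ≢ 1 ✓]
Every test exponent gives a nontrivial residue, hence 23 generates the full group.

Yes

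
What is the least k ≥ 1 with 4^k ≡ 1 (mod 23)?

The order of 4 must divide φ(23) = 23 − 1 = 22 = 2 · 11.
Divisors of 22: 1, 2, 11, 22.
Check 4^d mod 23 for each divisor in increasing order:
4^1 ≡ 4
4^2 ≡ 16
4^11 ≡ 1
So ord_23(4) = 11.

11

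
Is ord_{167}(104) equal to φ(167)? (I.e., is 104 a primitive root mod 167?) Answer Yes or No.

Yes

φ(167) = 167 − 1 = 166 = 2 · 83.
Test 104^(166/q) mod 167 for each prime factor q of 166:
104^83 ≡ 166 (mod 167)  [q = 2: ≢ 1 ✓]
104^2 ≡ 128 (mod 167)  [q = 83: ≢ 1 ✓]
All checks pass, so 104 has order 166 and is a primitive root modulo 167.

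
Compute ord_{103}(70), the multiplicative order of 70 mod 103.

102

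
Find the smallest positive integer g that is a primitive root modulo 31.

3

φ(31) = 31 − 1 = 30 = 2 · 3 · 5.
g is a primitive root iff g^(30/q) ≢ 1 (mod 31) for each prime q ∈ {2, 3, 5}.
g = 2: 2^15 ≡ 1 — hits 1, so not a primitive root.
g = 3: 3^15 ≡ 30; 3^10 ≡ 25; 3^6 ≡ 16 — none is 1, so 3 is a primitive root.
Hence the least primitive root of 31 is 3.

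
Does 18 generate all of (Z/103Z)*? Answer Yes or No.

No

φ(103) = 103 − 1 = 102 = 2 · 3 · 17.
It suffices to check that the order of 18 is not a proper divisor of 102: compute 18^(102/q) for q ∈ {2, 3, 17}.
18^51 ≡ 1 (mod 103)  [q = 2: ≡ 1 ✗]
18^34 ≡ 46 (mod 103)  [q = 3: ≢ 1 ✓]
18^6 ≡ 79 (mod 103)  [q = 17: ≢ 1 ✓]
18^51 ≡ 1 shows ord(18) | 51, strictly less than φ(103); not a primitive root.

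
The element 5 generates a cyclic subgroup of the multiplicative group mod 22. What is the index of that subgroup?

2

By Lagrange's theorem, ord_22(5) divides φ(22) = φ(2)·φ(11) = 1·10 = 10 = 2 · 5.
Divisors of 10: 1, 2, 5, 10.
Test each divisor d:
5^1 ≡ 5 (mod 22)
5^2 ≡ 3 (mod 22)
5^5 ≡ 1 (mod 22) ✓
The order of 5 is 5, so the subgroup it generates has 5 elements.
Index = |(Z/22Z)^×| / |⟨5⟩| = 10 / 5 = 2.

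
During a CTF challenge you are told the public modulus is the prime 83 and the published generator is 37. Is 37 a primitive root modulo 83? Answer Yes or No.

No

φ(83) = 83 − 1 = 82 = 2 · 41.
Test 37^(82/q) mod 83 for each prime factor q of 82:
37^41 ≡ 1 (mod 83)  [q = 2: ≡ 1 ✗]
37^2 ≡ 41 (mod 83)  [q = 41: ≢ 1 ✓]
Since 37^41 ≡ 1, the order of 37 divides 41 < 82, so 37 is not a primitive root.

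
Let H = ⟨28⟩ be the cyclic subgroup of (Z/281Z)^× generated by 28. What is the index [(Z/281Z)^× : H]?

The order of 28 must divide φ(281) = 281 − 1 = 280 = 2^3 · 5 · 7.
Divisors of 280: 1, 2, 4, 5, 7, 8, 10, 14, 20, 28, 35, 40, 56, 70, 140, 280.
Check 28^d mod 281 for each divisor in increasing order:
28^1 ≡ 28 (mod 281)
28^2 ≡ 222 (mod 281)
28^4 ≡ 109 (mod 281)
28^5 ≡ 242 (mod 281)
28^7 ≡ 53 (mod 281)
28^8 ≡ 79 (mod 281)
28^10 ≡ 116 (mod 281)
28^14 ≡ 280 (mod 281)
28^20 ≡ 249 (mod 281)
28^28 ≡ 1 (mod 281) ✓
Thus |⟨28⟩| = ord(28) = 28.
Index = |(Z/281Z)^×| / |⟨28⟩| = 280 / 28 = 10.

10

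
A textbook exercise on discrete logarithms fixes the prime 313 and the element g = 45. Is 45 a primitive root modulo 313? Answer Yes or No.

φ(313) = 313 − 1 = 312 = 2^3 · 3 · 13.
An element g generates (Z/313Z)^× iff g^(312/q) ≢ 1 (mod 313) for each prime q ∈ {2, 3, 13}.
45^156 ≡ 312 (mod 313)  [q = 2: ≢ 1 ✓]
45^104 ≡ 214 (mod 313)  [q = 3: ≢ 1 ✓]
45^24 ≡ 277 (mod 313)  [q = 13: ≢ 1 ✓]
None equal 1, so ord_313(45) = 312: 45 is a primitive root.

Yes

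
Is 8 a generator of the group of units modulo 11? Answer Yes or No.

Yes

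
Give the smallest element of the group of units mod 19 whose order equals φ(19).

2

φ(19) = 19 − 1 = 18 = 2 · 3^2.
g is a primitive root iff g^(18/q) ≢ 1 (mod 19) for each prime q ∈ {2, 3}.
g = 2: 2^9 ≡ 18; 2^6 ≡ 7 — none is 1, so 2 is a primitive root.
The smallest primitive root modulo 19 is 2.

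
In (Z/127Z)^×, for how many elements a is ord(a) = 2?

1

φ(127) = 127 − 1 = 126 = 2 · 3^2 · 7.
Since (Z/127Z)^× is cyclic of order 126, the number of elements of order d is φ(d) when d | 126 and 0 otherwise.
2 | 126, and φ(2) = 2 − 1 = 1.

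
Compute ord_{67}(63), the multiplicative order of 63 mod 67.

66

ord(63) | φ(67) = 67 − 1 = 66 = 2 · 3 · 11.
Divisors of 66: 1, 2, 3, 6, 11, 22, 33, 66.
Evaluate successive powers at the divisors of 66:
63^1 ≡ 63 (mod 67)
63^2 ≡ 16 (mod 67)
63^3 ≡ 3 (mod 67)
63^6 ≡ 9 (mod 67)
63^11 ≡ 30 (mod 67)
63^22 ≡ 29 (mod 67)
63^33 ≡ 66 (mod 67)
63^66 ≡ 1 (mod 67) ✓
Hence ord(63) = 66.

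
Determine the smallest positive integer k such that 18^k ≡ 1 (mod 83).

82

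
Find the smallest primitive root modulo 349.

2

φ(349) = 349 − 1 = 348 = 2^2 · 3 · 29.
g is a primitive root iff g^(348/q) ≢ 1 (mod 349) for each prime q ∈ {2, 3, 29}.
g = 2: 2^174 ≡ 348; 2^116 ≡ 226; 2^12 ≡ 257 — none is 1, so 2 is a primitive root.
Hence the least primitive root of 349 is 2.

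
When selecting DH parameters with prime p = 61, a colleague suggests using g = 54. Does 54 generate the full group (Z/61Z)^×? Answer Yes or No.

Yes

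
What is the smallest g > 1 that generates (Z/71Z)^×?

7

φ(71) = 71 − 1 = 70 = 2 · 5 · 7.
g is a primitive root iff g^(70/q) ≢ 1 (mod 71) for each prime q ∈ {2, 5, 7}.
g = 2: 2^35 ≡ 1 — hits 1, so not a primitive root.
g = 3: 3^35 ≡ 1 — hits 1, so not a primitive root.
g = 4: 4^35 ≡ 1 — hits 1, so not a primitive root.
g = 5: 5^35 ≡ 1 — hits 1, so not a primitive root.
g = 6: 6^35 ≡ 1 — hits 1, so not a primitive root.
g = 7: 7^35 ≡ 70; 7^14 ≡ 54; 7^10 ≡ 45 — none is 1, so 7 is a primitive root.
The smallest primitive root modulo 71 is 7.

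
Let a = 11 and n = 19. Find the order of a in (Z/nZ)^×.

3

The order of 11 must divide φ(19) = 19 − 1 = 18 = 2 · 3^2.
Divisors of 18: 1, 2, 3, 6, 9, 18.
Test each divisor d:
11^1 ≡ 11
11^2 ≡ 7
11^3 ≡ 1
The smallest such exponent is 3, so the order of 11 is 3.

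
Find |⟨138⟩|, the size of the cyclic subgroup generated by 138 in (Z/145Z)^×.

28

ord(138) | φ(145) = φ(5·29) = (5−1)·(29−1) = 4·28 = 112 = 2^4 · 7.
Divisors of 112: 1, 2, 4, 7, 8, 14, 16, 28, 56, 112.
Check 138^d mod 145 for each divisor in increasing order:
138^1 ≡ 138 (mod 145)
138^2 ≡ 49 (mod 145)
138^4 ≡ 81 (mod 145)
138^7 ≡ 57 (mod 145)
138^8 ≡ 36 (mod 145)
138^14 ≡ 59 (mod 145)
138^16 ≡ 136 (mod 145)
138^28 ≡ 1 (mod 145) ✓
Hence ord(138) = 28.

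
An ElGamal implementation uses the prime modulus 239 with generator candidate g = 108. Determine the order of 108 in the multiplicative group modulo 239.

The order of 108 must divide φ(239) = 239 − 1 = 238 = 2 · 7 · 17.
Divisors of 238: 1, 2, 7, 14, 17, 34, 119, 238.
Check 108^d mod 239 for each divisor in increasing order:
108^1 ≡ 108 (mod 239)
108^2 ≡ 192 (mod 239)
108^7 ≡ 40 (mod 239)
108^14 ≡ 166 (mod 239)
108^17 ≡ 98 (mod 239)
108^34 ≡ 44 (mod 239)
108^119 ≡ 1 (mod 239) ✓
Hence ord(108) = 119.

119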